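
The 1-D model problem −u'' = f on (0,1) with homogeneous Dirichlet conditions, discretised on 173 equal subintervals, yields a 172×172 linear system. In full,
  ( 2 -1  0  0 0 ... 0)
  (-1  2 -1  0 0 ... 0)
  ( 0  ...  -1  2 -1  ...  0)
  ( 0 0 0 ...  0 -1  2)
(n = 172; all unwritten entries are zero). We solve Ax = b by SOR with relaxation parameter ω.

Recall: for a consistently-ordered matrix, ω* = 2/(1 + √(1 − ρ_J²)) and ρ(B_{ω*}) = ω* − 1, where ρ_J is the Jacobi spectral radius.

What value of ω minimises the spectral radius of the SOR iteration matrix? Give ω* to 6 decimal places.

ρ_J = max_k |cos(kπ/173)| = cos(π/173) = 0.999835
√(1 − cos²(π/173)) = sin(π/173) ≈ 0.0181585.
[ω*] 2 ÷ (1 + 0.0181585) = 2 ÷ 1.0181585 = 1.964331.
ρ_SOR = ω* − 1 = 1.964331 − 1 = 0.964331.

ω* = 1.964331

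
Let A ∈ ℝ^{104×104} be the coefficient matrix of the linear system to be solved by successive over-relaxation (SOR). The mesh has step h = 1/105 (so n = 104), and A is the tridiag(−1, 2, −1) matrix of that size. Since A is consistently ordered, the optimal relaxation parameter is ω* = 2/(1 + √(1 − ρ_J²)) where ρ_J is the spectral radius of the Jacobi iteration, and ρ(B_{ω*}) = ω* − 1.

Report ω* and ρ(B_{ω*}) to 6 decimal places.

[ρ_J] n=104: ρ(B_J) = cos(π/(n+1)) = cos(π/105) = 0.999552.
√(1 − cos²(π/105)) = sin(π/105) ≈ 0.0299155.
[ω*] 2 ÷ (1 + 0.0299155) = 2 ÷ 1.0299155 = 1.941907.
[ρ_SOR] ω* − 1 = 0.941907.

ω* = 1.941907, ρ_SOR = 0.941907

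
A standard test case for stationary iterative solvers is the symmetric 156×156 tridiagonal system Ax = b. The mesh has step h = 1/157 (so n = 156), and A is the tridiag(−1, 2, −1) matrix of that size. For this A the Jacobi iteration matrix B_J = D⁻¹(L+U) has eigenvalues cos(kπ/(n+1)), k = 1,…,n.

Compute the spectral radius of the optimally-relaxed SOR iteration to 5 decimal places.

B_J for the 156×156 system has eigenvalues cos(kπ/157); ρ_J = cos(π/157) = 0.99980.
√(1−ρ_J²) = |sin(π/157)| = 0.020009
Then 2/(1+√(1−ρ_J²)) = 2/(1+0.020009); ω* = 2/1.020009 = 1.96077.
ρ_SOR = ω* − 1 ≈ 0.96077.

ρ_SOR = 0.96077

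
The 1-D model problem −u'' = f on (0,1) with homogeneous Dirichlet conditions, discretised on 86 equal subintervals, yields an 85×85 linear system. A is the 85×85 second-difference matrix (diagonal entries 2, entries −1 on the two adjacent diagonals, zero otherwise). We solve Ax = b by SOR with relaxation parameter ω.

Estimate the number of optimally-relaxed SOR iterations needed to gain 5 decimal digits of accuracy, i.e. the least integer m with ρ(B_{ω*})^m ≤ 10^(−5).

m = 158

ρ_J = max_k |cos(kπ/86)| = cos(π/86) = 0.9993328
√(1−ρ_J²) = |sin(π/86)| = 0.0365220
Young: ω* = 2/(1+√(1−ρ_J²)) = 2/(1+0.0365220) = 2/1.0365220 = 1.9295297.
ρ(B_{ω*}) = ω*−1 = 0.9295297
m ≥ 5·ln10 / (−ln 0.9295297) = 157.546; smallest integer m = 158.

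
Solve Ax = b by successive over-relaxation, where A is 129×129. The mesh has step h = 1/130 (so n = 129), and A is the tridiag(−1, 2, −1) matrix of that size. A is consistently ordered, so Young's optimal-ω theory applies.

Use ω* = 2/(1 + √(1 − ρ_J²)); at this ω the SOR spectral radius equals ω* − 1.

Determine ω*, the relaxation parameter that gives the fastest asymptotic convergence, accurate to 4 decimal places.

ω* = 1.9528

ρ_J = max_k |cos(kπ/130)| = cos(π/130) = 0.9997
√(1−ρ_J²) = |sin(π/130)| = 0.02416
So ω* = 2/1.02416 = 1.9528 (Young).
[ρ_SOR] ω* − 1 = 0.9528.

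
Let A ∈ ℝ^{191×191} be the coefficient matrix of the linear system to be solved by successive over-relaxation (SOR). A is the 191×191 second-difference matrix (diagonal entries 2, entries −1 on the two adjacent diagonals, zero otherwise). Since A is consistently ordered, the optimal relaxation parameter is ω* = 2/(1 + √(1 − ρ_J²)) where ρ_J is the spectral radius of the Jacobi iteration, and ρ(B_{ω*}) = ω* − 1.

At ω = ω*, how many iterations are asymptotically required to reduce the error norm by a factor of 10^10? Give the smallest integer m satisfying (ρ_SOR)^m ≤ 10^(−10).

m = 704

[ρ_J] n=191: ρ(B_J) = cos(π/(n+1)) = cos(π/192) = 0.9998661.
√(1−ρ_J²) simplifies to sin(π/192) = 0.0163617.
ω* = 2/(1+0.0163617) = 1.9678034
ρ_SOR = ω* − 1 ≈ 0.9678034.
Need (0.9678034)^m ≤ 10^(−10): m ≥ 10·ln10/|ln 0.9678034| = 23.0259/0.0327263 = 703.590 ⇒ m = 704.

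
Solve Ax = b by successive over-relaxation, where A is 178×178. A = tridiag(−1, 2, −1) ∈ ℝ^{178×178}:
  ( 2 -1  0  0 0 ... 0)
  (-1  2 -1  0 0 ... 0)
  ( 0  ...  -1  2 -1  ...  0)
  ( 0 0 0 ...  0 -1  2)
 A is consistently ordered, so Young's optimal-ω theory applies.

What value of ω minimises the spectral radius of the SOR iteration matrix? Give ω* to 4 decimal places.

ω* = 1.9655

With n=178, ρ(Jacobi) = cos(π/179) = 0.9998.
√(1−ρ_J²) simplifies to sin(π/179) = 0.01755.
[ω*] 2 ÷ (1 + 0.01755) = 2 ÷ 1.01755 = 1.9655.
At ω = 1.9655 every |λ(B_ω)| = ω−1, so ρ_SOR = 0.9655.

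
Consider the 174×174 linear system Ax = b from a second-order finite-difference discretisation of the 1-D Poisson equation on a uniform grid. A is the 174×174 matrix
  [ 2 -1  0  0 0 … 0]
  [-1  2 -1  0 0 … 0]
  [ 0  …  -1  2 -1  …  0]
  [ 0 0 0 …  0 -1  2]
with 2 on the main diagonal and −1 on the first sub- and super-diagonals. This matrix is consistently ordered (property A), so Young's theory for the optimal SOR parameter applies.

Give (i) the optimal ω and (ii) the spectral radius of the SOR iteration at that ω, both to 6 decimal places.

B_J for the 174×174 system has eigenvalues cos(kπ/175); ρ_J = cos(π/175) = 0.999839.
√(1 − cos²(π/175)) = sin(π/175) ≈ 0.0179510.
Young: ω* = 2/(1+√(1−ρ_J²)) = 2/(1+0.0179510) = 2/1.0179510 = 1.964731.
ρ(B_{ω*}) = ω*−1 = 0.964731

ω* = 1.964731, ρ_SOR = 0.964731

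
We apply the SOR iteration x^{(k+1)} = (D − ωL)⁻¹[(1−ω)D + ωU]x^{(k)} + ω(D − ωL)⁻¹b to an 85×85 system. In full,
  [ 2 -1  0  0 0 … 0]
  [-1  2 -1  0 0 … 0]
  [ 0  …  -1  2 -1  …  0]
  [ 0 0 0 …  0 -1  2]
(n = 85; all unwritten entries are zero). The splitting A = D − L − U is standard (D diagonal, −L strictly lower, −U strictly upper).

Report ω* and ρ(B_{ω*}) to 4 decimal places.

B_J for the 85×85 system has eigenvalues cos(kπ/86); ρ_J = cos(π/86) = 0.9993.
root = sin(π/86) = 0.03652  (since 1−cos² = sin²).
ω* = 2/(1+0.03652) = 1.9295
ρ_SOR = ω* − 1 ≈ 0.9295.

ω* = 1.9295, ρ_SOR = 0.9295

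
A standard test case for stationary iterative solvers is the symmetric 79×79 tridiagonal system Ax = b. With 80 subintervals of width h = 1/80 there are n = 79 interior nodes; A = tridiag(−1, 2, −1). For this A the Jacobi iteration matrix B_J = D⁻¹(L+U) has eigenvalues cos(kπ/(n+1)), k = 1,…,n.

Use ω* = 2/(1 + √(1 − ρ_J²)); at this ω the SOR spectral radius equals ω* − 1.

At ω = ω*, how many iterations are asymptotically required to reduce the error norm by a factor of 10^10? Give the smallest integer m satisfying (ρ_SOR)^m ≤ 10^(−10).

m = 294

With n=79, ρ(Jacobi) = cos(π/80) = 0.9992290.
1 − cos²(π/80) = sin²(π/80) ⇒ √(1−ρ_J²) = sin(π/80) = 0.0392598.
Then 2/(1+√(1−ρ_J²)) = 2/(1+0.0392598); ω* = 2/1.0392598 = 1.9244466.
At ω = 1.9244466 every |λ(B_ω)| = ω−1, so ρ_SOR = 0.9244466.
(0.9244466)^m ≤ 10^{−10}  ⇒  m·ln(0.9244466) ≤ −10·ln10  ⇒  m ≥ 293.100  ⇒  m = 294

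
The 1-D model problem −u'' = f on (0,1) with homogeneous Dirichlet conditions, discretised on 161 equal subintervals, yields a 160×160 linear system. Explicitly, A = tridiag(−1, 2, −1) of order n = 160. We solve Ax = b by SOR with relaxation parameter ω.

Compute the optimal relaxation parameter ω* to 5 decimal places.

ω* = 1.96172

With n=160, ρ(Jacobi) = cos(π/161) = 0.99981.
√(1−ρ_J²) = |sin(π/161)| = 0.019512
Then 2/(1+√(1−ρ_J²)) = 2/(1+0.019512); ω* = 2/1.019512 = 1.96172.
ρ_SOR = ω* − 1 ≈ 0.96172.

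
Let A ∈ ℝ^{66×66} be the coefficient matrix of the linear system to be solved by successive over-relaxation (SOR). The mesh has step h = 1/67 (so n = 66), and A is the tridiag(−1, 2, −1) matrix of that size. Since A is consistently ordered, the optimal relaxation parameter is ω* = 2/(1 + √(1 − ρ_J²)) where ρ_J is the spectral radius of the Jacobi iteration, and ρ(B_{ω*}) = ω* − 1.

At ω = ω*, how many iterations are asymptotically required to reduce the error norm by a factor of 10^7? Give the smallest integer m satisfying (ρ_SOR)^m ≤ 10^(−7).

spectrum of D⁻¹(L+U) = {cos(kπ/67) : 1≤k≤66}; ρ_J = cos(π/67) = 0.9989009.
1 − cos²(π/67) = sin²(π/67) ⇒ √(1−ρ_J²) = sin(π/67) = 0.0468723.
[ω*] 2 ÷ (1 + 0.0468723) = 2 ÷ 1.0468723 = 1.9104527.
ρ_SOR = ω* − 1 = 1.9104527 − 1 = 0.9104527.
m ≥ 7·ln10 / (−ln 0.9104527) = 171.810; smallest integer m = 172.

m = 172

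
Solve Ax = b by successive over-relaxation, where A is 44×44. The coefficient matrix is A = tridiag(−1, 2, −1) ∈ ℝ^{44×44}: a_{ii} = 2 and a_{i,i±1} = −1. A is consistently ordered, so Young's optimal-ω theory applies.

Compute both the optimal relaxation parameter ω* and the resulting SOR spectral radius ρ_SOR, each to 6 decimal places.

n=44: λ(B_J) = 1 − λ(A)/2 = cos(kπ/45); k=1 gives ρ_J = 0.997564.
1 − cos²(π/45) = sin²(π/45) ⇒ √(1−ρ_J²) = sin(π/45) = 0.0697565.
Then 2/(1+√(1−ρ_J²)) = 2/(1+0.0697565); ω* = 2/1.0697565 = 1.869584.
and ρ(B_{ω*}) = 1.869584 − 1 = 0.869584.

ω* = 1.869584, ρ_SOR = 0.869584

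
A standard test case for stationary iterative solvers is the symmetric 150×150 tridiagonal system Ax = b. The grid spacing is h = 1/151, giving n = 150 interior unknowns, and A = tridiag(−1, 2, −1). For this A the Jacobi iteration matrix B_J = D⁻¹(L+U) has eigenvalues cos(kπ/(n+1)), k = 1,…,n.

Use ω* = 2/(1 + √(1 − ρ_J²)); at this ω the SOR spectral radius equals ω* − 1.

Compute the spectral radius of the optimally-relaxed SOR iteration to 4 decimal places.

ρ_SOR = 0.9592

B_J for the 150×150 system has eigenvalues cos(kπ/151); ρ_J = cos(π/151) = 0.9998.
√(1−ρ_J²) simplifies to sin(π/151) = 0.02080.
[ω*] 2 ÷ (1 + 0.02080) = 2 ÷ 1.02080 = 1.9592.
and ρ(B_{ω*}) = 1.9592 − 1 = 0.9592.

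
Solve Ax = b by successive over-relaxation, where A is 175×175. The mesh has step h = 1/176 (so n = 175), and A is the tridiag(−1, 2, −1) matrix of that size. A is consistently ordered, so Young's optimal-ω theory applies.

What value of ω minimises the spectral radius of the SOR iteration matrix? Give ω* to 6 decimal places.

[ρ_J] n=175: ρ(B_J) = cos(π/(n+1)) = cos(π/176) = 0.999841.
√(1−ρ_J²) simplifies to sin(π/176) = 0.0178490.
Young: ω* = 2/(1+√(1−ρ_J²)) = 2/(1+0.0178490) = 2/1.0178490 = 1.964928.
Hence ρ(B_{ω*}) = 1.964928 − 1 = 0.964928.

ω* = 1.964928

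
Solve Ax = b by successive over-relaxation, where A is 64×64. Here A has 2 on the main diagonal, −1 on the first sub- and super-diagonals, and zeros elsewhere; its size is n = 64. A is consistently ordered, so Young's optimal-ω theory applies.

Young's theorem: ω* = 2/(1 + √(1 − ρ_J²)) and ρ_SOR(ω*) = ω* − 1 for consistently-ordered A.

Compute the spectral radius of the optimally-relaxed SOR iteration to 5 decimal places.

ρ_SOR = 0.90783

n=64: λ(B_J) = 1 − λ(A)/2 = cos(kπ/65); k=1 gives ρ_J = 0.99883.
1 − cos²(π/65) = sin²(π/65) ⇒ √(1−ρ_J²) = sin(π/65) = 0.048313.
[ω*] 2 ÷ (1 + 0.048313) = 2 ÷ 1.048313 = 1.90783.
ρ_SOR = ω* − 1 ≈ 0.90783.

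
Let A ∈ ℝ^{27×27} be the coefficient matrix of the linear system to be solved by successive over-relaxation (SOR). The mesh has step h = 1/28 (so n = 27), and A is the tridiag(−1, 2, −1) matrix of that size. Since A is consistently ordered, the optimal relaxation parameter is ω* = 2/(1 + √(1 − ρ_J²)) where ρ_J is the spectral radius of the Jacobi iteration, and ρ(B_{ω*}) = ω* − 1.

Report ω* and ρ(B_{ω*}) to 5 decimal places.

ω* = 1.79862, ρ_SOR = 0.79862

[ρ_J] n=27: ρ(B_J) = cos(π/(n+1)) = cos(π/28) = 0.99371.
√(1−ρ_J²) = |sin(π/28)| = 0.111964
Young: ω* = 2/(1+√(1−ρ_J²)) = 2/(1+0.111964) = 2/1.111964 = 1.79862.
ρ_SOR = ω* − 1 ≈ 0.79862.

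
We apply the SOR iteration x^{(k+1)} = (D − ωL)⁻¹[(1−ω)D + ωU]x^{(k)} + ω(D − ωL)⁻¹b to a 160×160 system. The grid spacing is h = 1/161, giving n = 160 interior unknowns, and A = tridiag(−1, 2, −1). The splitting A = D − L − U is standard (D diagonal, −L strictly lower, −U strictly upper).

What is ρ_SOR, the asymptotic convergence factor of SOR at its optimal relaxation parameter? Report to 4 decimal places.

ρ_SOR = 0.9617

With n=160, ρ(Jacobi) = cos(π/161) = 0.9998.
root = sin(π/161) = 0.01951  (since 1−cos² = sin²).
Young: ω* = 2/(1+√(1−ρ_J²)) = 2/(1+0.01951) = 2/1.01951 = 1.9617.
At ω = 1.9617 every |λ(B_ω)| = ω−1, so ρ_SOR = 0.9617.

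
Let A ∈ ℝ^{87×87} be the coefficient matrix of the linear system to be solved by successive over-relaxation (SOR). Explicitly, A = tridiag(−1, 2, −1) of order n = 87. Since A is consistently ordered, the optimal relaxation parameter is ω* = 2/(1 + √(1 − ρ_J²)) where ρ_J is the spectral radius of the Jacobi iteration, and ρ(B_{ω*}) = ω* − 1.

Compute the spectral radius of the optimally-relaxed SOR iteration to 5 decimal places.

ρ_SOR = 0.93108

n=87: λ(B_J) = 1 − λ(A)/2 = cos(kπ/88); k=1 gives ρ_J = 0.99936.
√(1−ρ_J²) = |sin(π/88)| = 0.035692
ω* = 2/(1 + 0.035692) = 2/1.035692 = 1.93108.
[ρ_SOR] ω* − 1 = 0.93108.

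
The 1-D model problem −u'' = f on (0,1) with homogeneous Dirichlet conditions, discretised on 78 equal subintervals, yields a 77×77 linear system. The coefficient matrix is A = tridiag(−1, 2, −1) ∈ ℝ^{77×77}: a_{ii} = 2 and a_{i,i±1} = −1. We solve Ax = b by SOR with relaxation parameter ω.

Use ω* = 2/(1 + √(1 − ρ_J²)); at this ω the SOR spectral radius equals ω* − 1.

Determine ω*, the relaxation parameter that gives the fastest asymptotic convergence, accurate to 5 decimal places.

ω* = 1.92259

B_J for the 77×77 system has eigenvalues cos(kπ/78); ρ_J = cos(π/78) = 0.99919.
root = sin(π/78) = 0.040266  (since 1−cos² = sin²).
Then 2/(1+√(1−ρ_J²)) = 2/(1+0.040266); ω* = 2/1.040266 = 1.92259.
[ρ_SOR] ω* − 1 = 0.92259.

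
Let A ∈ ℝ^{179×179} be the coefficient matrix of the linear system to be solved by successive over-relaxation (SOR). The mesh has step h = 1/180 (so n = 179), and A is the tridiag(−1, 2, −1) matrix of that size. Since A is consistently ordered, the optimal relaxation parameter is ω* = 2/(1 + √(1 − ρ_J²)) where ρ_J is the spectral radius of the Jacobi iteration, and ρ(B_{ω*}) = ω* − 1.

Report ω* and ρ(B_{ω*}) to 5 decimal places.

[ρ_J] n=179: ρ(B_J) = cos(π/(n+1)) = cos(π/180) = 0.99985.
√(1−ρ_J²) = |sin(π/180)| = 0.017452
ω* = 2 / (1 + 0.017452) = 2 / 1.017452 ≈ 1.96569.
ρ_SOR = ω* − 1 ≈ 0.96569.

ω* = 1.96569, ρ_SOR = 0.96569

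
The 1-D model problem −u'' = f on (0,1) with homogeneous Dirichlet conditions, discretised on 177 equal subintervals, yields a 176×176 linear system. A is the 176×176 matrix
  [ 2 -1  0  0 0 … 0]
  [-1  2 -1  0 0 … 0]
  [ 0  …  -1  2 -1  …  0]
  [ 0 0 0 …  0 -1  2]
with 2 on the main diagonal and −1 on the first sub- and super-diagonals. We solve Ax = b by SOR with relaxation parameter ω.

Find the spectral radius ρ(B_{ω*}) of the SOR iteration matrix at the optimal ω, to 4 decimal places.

n=176: λ(B_J) = 1 − λ(A)/2 = cos(kπ/177); k=1 gives ρ_J = 0.9998.
√(1 − cos²(π/177)) = sin(π/177) ≈ 0.01775.
Young: ω* = 2/(1+√(1−ρ_J²)) = 2/(1+0.01775) = 2/1.01775 = 1.9651.
At ω = 1.9651 every |λ(B_ω)| = ω−1, so ρ_SOR = 0.9651.

ρ_SOR = 0.9651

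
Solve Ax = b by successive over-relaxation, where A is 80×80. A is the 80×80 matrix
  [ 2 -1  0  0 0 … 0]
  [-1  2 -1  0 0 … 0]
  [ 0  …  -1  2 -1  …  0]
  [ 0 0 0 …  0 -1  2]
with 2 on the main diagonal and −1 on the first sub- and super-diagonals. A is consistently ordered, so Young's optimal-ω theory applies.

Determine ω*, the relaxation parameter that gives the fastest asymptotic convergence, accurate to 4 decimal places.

With n=80, ρ(Jacobi) = cos(π/81) = 0.9992.
√(1 − cos²(π/81)) = sin(π/81) ≈ 0.03878.
ω* = 2/(1+0.03878) = 1.9253
ρ_SOR = ω* − 1 = 1.9253 − 1 = 0.9253.

ω* = 1.9253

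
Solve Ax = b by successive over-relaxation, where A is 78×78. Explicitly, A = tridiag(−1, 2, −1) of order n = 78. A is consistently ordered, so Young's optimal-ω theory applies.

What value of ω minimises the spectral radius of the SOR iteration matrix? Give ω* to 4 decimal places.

B_J for the 78×78 system has eigenvalues cos(kπ/79); ρ_J = cos(π/79) = 0.9992.
root = sin(π/79) = 0.03976  (since 1−cos² = sin²).
Young: ω* = 2/(1+√(1−ρ_J²)) = 2/(1+0.03976) = 2/1.03976 = 1.9235.
Hence ρ(B_{ω*}) = 1.9235 − 1 = 0.9235.

ω* = 1.9235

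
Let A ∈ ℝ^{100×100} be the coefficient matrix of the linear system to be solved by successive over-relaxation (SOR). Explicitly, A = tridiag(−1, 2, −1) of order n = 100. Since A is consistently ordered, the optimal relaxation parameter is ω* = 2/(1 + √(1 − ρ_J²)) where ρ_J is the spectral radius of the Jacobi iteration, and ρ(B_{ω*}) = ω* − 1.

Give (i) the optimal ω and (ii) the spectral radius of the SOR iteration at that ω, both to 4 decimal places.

ρ_J = max_k |cos(kπ/101)| = cos(π/101) = 0.9995
1 − cos²(π/101) = sin²(π/101) ⇒ √(1−ρ_J²) = sin(π/101) = 0.03110.
ω* = 2 / (1 + 0.03110) = 2 / 1.03110 ≈ 1.9397.
ρ_SOR = ω* − 1 ≈ 0.9397.

ω* = 1.9397, ρ_SOR = 0.9397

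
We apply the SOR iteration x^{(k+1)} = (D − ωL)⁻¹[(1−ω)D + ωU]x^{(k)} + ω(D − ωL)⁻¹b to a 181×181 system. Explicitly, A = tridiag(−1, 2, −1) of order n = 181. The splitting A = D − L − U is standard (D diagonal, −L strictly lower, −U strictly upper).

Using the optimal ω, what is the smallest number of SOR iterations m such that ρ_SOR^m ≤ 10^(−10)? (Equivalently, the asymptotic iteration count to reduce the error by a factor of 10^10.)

½·tridiag(1,0,1) at n=181: λ_k = cos(kπ/182); max |λ| at k=1 ⇒ ρ_J = cos(π/182) ≈ 0.9998510.
1 − cos²(π/182) = sin²(π/182) ⇒ √(1−ρ_J²) = sin(π/182) = 0.0172606.
So ω* = 2/1.0172606 = 1.9660645 (Young).
ρ_SOR = ω* − 1 ≈ 0.9660645.
For 10 digits: m = 10·ln10 / (−ln 0.9660645) = 23.0259/0.0345247 = 666.940; round up → m = 667.

m = 667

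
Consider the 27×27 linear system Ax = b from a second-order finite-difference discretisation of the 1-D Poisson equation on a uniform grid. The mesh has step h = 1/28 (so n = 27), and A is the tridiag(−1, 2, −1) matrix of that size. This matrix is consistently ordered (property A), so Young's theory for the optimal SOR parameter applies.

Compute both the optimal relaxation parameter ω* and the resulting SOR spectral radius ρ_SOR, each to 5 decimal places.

B_J for the 27×27 system has eigenvalues cos(kπ/28); ρ_J = cos(π/28) = 0.99371.
√(1 − cos²(π/28)) = sin(π/28) ≈ 0.111964.
ω* = 2 / (1 + 0.111964) = 2 / 1.111964 ≈ 1.79862.
[ρ_SOR] ω* − 1 = 0.79862.

ω* = 1.79862, ρ_SOR = 0.79862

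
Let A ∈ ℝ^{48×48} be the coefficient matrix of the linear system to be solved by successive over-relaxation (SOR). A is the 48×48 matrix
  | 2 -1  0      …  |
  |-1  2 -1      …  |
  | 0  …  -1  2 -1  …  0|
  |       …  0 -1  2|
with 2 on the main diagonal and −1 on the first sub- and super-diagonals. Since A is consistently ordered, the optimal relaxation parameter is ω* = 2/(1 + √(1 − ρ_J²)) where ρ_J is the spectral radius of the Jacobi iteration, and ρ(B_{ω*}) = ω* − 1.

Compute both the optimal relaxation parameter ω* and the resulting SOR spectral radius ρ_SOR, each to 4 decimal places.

ω* = 1.8796, ρ_SOR = 0.8796

[ρ_J] n=48: ρ(B_J) = cos(π/(n+1)) = cos(π/49) = 0.9979.
root = sin(π/49) = 0.06407  (since 1−cos² = sin²).
[ω*] 2 ÷ (1 + 0.06407) = 2 ÷ 1.06407 = 1.8796.
Hence ρ(B_{ω*}) = 1.8796 − 1 = 0.8796.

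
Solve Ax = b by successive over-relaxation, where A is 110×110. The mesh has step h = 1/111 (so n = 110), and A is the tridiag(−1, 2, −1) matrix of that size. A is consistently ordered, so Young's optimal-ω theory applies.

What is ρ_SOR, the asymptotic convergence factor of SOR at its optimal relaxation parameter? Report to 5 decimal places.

ρ_SOR = 0.94496

½·tridiag(1,0,1) at n=110: λ_k = cos(kπ/111); max |λ| at k=1 ⇒ ρ_J = cos(π/111) ≈ 0.99960.
√(1−ρ_J²) simplifies to sin(π/111) = 0.028299.
So ω* = 2/1.028299 = 1.94496 (Young).
At ω = 1.94496 every |λ(B_ω)| = ω−1, so ρ_SOR = 0.94496.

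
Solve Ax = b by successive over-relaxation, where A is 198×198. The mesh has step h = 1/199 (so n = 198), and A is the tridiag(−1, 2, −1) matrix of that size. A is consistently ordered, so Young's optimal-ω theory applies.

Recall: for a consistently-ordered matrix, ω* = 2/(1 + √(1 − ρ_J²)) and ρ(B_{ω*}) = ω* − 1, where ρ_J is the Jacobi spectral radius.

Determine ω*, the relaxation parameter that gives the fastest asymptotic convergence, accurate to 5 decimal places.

spectrum of D⁻¹(L+U) = {cos(kπ/199) : 1≤k≤198}; ρ_J = cos(π/199) = 0.99988.
√(1−ρ_J²) = |sin(π/199)| = 0.015786
So ω* = 2/1.015786 = 1.96892 (Young).
and ρ(B_{ω*}) = 1.96892 − 1 = 0.96892.

ω* = 1.96892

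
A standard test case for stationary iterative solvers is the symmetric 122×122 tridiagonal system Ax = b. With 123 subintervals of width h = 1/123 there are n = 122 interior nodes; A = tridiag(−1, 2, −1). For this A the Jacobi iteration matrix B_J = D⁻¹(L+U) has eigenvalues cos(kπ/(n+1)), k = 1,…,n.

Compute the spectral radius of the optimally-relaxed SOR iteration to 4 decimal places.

spectrum of D⁻¹(L+U) = {cos(kπ/123) : 1≤k≤122}; ρ_J = cos(π/123) = 0.9997.
root = sin(π/123) = 0.02554  (since 1−cos² = sin²).
ω* = 2 / (1 + 0.02554) = 2 / 1.02554 ≈ 1.9502.
[ρ_SOR] ω* − 1 = 0.9502.

ρ_SOR = 0.9502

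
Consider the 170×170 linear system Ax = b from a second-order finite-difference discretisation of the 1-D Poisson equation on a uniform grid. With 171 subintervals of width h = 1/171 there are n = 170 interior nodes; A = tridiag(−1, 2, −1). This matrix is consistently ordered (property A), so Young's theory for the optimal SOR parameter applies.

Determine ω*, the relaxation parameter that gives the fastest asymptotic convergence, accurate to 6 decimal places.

n=170: λ(B_J) = 1 − λ(A)/2 = cos(kπ/171); k=1 gives ρ_J = 0.999831.
√(1 − cos²(π/171)) = sin(π/171) ≈ 0.0183709.
ω* = 2/(1 + 0.0183709) = 2/1.0183709 = 1.963921.
ρ(B_{ω*}) = ω*−1 = 0.963921

ω* = 1.963921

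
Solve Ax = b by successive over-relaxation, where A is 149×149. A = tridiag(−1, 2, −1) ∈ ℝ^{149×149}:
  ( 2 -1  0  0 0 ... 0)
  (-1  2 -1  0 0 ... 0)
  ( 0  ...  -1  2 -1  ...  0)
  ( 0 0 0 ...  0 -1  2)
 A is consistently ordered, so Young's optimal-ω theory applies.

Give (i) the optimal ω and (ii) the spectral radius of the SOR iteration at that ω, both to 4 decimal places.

B_J for the 149×149 system has eigenvalues cos(kπ/150); ρ_J = cos(π/150) = 0.9998.
√(1−ρ_J²) simplifies to sin(π/150) = 0.02094.
[ω*] 2 ÷ (1 + 0.02094) = 2 ÷ 1.02094 = 1.9590.
[ρ_SOR] ω* − 1 = 0.9590.

ω* = 1.9590, ρ_SOR = 0.9590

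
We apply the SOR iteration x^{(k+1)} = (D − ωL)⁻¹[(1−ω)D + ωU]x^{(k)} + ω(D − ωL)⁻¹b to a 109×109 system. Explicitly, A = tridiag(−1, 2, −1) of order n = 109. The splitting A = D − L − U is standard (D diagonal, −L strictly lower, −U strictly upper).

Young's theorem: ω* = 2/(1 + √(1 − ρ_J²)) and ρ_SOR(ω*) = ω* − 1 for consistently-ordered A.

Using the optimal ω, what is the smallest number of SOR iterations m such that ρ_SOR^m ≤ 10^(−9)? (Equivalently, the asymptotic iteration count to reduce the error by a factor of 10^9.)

m = 363

½·tridiag(1,0,1) at n=109: λ_k = cos(kπ/110); max |λ| at k=1 ⇒ ρ_J = cos(π/110) ≈ 0.9995922.
1 − cos²(π/110) = sin²(π/110) ⇒ √(1−ρ_J²) = sin(π/110) = 0.0285561.
ω* = 2 / (1 + 0.0285561) = 2 / 1.0285561 ≈ 1.9444734.
ρ_SOR = ω* − 1 = 1.9444734 − 1 = 0.9444734.
Need (0.9444734)^m ≤ 10^(−9): m ≥ 9·ln10/|ln 0.9444734| = 20.7233/0.0571278 = 362.753 ⇒ m = 363.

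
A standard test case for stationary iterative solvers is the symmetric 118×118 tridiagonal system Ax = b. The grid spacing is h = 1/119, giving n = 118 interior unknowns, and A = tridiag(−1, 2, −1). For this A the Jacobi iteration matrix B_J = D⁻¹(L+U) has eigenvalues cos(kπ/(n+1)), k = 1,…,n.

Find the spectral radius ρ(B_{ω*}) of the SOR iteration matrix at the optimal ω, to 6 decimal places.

spectrum of D⁻¹(L+U) = {cos(kπ/119) : 1≤k≤118}; ρ_J = cos(π/119) = 0.999652.
√(1−ρ_J²) = |sin(π/119)| = 0.0263969
So ω* = 2/1.0263969 = 1.948564 (Young).
ρ_SOR = ω* − 1 = 1.948564 − 1 = 0.948564.

ρ_SOR = 0.948564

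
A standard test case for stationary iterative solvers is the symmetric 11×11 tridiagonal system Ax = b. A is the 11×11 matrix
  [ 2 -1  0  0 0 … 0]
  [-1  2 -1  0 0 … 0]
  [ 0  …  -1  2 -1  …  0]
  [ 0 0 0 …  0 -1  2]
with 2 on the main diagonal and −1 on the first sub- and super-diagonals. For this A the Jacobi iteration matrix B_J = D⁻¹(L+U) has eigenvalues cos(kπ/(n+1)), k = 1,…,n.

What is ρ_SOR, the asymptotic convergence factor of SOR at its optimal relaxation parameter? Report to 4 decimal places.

With n=11, ρ(Jacobi) = cos(π/12) = 0.9659.
1 − cos²(π/12) = sin²(π/12) ⇒ √(1−ρ_J²) = sin(π/12) = 0.25882.
Young: ω* = 2/(1+√(1−ρ_J²)) = 2/(1+0.25882) = 2/1.25882 = 1.5888.
and ρ(B_{ω*}) = 1.5888 − 1 = 0.5888.

ρ_SOR = 0.5888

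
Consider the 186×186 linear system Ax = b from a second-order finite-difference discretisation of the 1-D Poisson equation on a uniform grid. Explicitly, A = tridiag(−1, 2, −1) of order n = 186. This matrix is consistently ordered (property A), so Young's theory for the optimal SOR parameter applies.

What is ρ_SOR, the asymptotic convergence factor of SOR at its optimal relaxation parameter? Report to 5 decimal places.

ρ_SOR = 0.96696

[ρ_J] n=186: ρ(B_J) = cos(π/(n+1)) = cos(π/187) = 0.99986.
root = sin(π/187) = 0.016799  (since 1−cos² = sin²).
ω* = 2 / (1 + 0.016799) = 2 / 1.016799 ≈ 1.96696.
ρ_SOR = ω* − 1 ≈ 0.96696.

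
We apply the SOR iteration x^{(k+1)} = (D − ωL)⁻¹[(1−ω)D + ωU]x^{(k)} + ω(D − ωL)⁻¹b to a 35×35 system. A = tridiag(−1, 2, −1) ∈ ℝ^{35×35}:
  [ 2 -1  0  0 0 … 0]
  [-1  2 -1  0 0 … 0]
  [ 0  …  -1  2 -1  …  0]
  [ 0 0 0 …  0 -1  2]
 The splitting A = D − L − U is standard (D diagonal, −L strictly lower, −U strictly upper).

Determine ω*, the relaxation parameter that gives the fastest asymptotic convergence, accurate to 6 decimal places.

ω* = 1.839663

n=35: λ(B_J) = 1 − λ(A)/2 = cos(kπ/36); k=1 gives ρ_J = 0.996195.
√(1−ρ_J²) simplifies to sin(π/36) = 0.0871557.
ω* = 2/(1+0.0871557) = 1.839663
ρ(B_{ω*}) = ω*−1 = 0.839663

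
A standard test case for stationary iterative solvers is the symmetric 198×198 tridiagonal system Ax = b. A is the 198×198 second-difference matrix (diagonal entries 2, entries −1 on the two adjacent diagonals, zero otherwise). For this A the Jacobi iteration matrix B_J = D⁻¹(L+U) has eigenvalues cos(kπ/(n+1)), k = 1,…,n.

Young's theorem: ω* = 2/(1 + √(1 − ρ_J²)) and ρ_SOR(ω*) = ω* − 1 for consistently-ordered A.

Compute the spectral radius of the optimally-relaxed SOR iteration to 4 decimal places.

B_J for the 198×198 system has eigenvalues cos(kπ/199); ρ_J = cos(π/199) = 0.9999.
√(1−ρ_J²) simplifies to sin(π/199) = 0.01579.
ω* = 2/(1 + 0.01579) = 2/1.01579 = 1.9689.
ρ(B_{ω*}) = ω*−1 = 0.9689

ρ_SOR = 0.9689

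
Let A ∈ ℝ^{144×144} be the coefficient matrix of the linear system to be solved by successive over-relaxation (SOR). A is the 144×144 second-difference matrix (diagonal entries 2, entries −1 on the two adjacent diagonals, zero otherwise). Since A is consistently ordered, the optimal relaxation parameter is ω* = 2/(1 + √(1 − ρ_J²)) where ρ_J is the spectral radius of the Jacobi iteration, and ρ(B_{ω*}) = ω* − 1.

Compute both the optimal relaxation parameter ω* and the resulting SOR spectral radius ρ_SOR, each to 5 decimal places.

spectrum of D⁻¹(L+U) = {cos(kπ/145) : 1≤k≤144}; ρ_J = cos(π/145) = 0.99977.
√(1−ρ_J²) = |sin(π/145)| = 0.021664
ω* = 2/(1+0.021664) = 1.95759
[ρ_SOR] ω* − 1 = 0.95759.

ω* = 1.95759, ρ_SOR = 0.95759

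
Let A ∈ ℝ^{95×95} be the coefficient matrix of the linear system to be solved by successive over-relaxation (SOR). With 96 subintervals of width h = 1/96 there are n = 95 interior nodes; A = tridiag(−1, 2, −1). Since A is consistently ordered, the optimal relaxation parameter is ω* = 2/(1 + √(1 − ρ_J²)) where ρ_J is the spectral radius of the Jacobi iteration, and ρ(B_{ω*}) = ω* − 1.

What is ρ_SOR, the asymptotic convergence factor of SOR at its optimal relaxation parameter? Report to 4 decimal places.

ρ_SOR = 0.9366

With n=95, ρ(Jacobi) = cos(π/96) = 0.9995.
1 − cos²(π/96) = sin²(π/96) ⇒ √(1−ρ_J²) = sin(π/96) = 0.03272.
[ω*] 2 ÷ (1 + 0.03272) = 2 ÷ 1.03272 = 1.9366.
At ω = 1.9366 every |λ(B_ω)| = ω−1, so ρ_SOR = 0.9366.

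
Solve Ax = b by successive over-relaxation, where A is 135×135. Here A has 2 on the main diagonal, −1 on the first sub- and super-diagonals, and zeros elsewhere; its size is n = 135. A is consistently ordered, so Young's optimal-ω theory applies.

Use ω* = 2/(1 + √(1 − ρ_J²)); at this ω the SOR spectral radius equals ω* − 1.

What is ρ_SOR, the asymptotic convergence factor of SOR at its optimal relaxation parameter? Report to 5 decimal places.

ρ_SOR = 0.95485

spectrum of D⁻¹(L+U) = {cos(kπ/136) : 1≤k≤135}; ρ_J = cos(π/136) = 0.99973.
√(1−ρ_J²) = |sin(π/136)| = 0.023098
ω* = 2 / (1 + 0.023098) = 2 / 1.023098 ≈ 1.95485.
At ω = 1.95485 every |λ(B_ω)| = ω−1, so ρ_SOR = 0.95485.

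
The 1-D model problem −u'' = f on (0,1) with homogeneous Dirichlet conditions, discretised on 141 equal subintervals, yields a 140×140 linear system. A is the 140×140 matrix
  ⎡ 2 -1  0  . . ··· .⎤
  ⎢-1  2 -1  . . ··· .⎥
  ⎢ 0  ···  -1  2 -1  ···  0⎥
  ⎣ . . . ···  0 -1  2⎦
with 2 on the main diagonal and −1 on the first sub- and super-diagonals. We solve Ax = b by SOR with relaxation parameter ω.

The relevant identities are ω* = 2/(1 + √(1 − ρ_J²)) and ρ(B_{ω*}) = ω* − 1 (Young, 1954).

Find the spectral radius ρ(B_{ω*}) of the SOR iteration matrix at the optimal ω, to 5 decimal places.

[ρ_J] n=140: ρ(B_J) = cos(π/(n+1)) = cos(π/141) = 0.99975.
1 − cos²(π/141) = sin²(π/141) ⇒ √(1−ρ_J²) = sin(π/141) = 0.022279.
Young: ω* = 2/(1+√(1−ρ_J²)) = 2/(1+0.022279) = 2/1.022279 = 1.95641.
ρ_SOR = ω* − 1 ≈ 0.95641.

ρ_SOR = 0.95641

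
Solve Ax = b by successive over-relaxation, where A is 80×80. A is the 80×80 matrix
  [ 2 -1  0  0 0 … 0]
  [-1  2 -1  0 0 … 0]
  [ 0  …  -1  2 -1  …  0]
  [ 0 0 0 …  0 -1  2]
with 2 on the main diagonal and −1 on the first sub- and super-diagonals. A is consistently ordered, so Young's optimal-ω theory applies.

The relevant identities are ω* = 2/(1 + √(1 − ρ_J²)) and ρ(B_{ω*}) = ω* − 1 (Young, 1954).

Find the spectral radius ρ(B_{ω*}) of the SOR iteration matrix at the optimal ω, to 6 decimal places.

spectrum of D⁻¹(L+U) = {cos(kπ/81) : 1≤k≤80}; ρ_J = cos(π/81) = 0.999248.
1 − cos²(π/81) = sin²(π/81) ⇒ √(1−ρ_J²) = sin(π/81) = 0.0387754.
So ω* = 2/1.0387754 = 1.925344 (Young).
ρ(B_{ω*}) = ω*−1 = 0.925344

ρ_SOR = 0.925344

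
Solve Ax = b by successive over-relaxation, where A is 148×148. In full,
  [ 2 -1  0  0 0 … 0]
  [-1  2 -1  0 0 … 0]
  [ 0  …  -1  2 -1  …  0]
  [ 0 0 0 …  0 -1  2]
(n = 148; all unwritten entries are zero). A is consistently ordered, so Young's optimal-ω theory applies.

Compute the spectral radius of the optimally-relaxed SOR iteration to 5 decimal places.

With n=148, ρ(Jacobi) = cos(π/149) = 0.99978.
√(1−ρ_J²) simplifies to sin(π/149) = 0.021083.
Then 2/(1+√(1−ρ_J²)) = 2/(1+0.021083); ω* = 2/1.021083 = 1.95870.
At ω = 1.95870 every |λ(B_ω)| = ω−1, so ρ_SOR = 0.95870.

ρ_SOR = 0.95870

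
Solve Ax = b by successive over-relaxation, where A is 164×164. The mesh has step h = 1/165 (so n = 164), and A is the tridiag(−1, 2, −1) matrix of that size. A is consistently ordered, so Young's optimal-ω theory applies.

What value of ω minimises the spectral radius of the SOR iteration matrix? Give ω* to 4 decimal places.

B_J for the 164×164 system has eigenvalues cos(kπ/165); ρ_J = cos(π/165) = 0.9998.
√(1−ρ_J²) simplifies to sin(π/165) = 0.01904.
ω* = 2 / (1 + 0.01904) = 2 / 1.01904 ≈ 1.9626.
Hence ρ(B_{ω*}) = 1.9626 − 1 = 0.9626.

ω* = 1.9626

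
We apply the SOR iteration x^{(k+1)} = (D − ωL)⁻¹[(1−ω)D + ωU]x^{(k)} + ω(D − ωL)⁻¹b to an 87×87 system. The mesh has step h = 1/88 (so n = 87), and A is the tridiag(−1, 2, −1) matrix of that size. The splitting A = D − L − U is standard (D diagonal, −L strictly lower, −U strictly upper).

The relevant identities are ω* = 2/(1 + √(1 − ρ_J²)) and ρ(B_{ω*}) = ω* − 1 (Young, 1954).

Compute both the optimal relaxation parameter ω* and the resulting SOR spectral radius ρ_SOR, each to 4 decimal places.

spectrum of D⁻¹(L+U) = {cos(kπ/88) : 1≤k≤87}; ρ_J = cos(π/88) = 0.9994.
√(1 − cos²(π/88)) = sin(π/88) ≈ 0.03569.
Then 2/(1+√(1−ρ_J²)) = 2/(1+0.03569); ω* = 2/1.03569 = 1.9311.
ρ(B_{ω*}) = ω*−1 = 0.9311

ω* = 1.9311, ρ_SOR = 0.9311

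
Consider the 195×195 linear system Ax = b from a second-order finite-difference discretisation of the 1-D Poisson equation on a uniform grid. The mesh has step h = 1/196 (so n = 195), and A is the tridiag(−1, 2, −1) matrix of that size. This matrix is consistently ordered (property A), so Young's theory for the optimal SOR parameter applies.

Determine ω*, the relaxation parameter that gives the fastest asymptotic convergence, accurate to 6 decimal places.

ω* = 1.968450

n=195: λ(B_J) = 1 − λ(A)/2 = cos(kπ/196); k=1 gives ρ_J = 0.999872.
√(1−ρ_J²) = |sin(π/196)| = 0.0160278
ω* = 2/(1 + 0.0160278) = 2/1.0160278 = 1.968450.
[ρ_SOR] ω* − 1 = 0.968450.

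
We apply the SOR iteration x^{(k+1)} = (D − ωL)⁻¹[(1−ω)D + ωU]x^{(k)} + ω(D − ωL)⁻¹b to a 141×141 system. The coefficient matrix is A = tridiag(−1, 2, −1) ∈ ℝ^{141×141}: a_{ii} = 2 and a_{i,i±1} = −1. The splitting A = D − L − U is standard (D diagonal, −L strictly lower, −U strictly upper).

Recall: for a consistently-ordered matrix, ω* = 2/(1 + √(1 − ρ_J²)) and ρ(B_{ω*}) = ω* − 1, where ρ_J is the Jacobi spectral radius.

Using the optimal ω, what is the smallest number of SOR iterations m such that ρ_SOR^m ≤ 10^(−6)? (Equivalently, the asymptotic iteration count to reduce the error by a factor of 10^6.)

m = 313

[ρ_J] n=141: ρ(B_J) = cos(π/(n+1)) = cos(π/142) = 0.9997553.
root = sin(π/142) = 0.0221221  (since 1−cos² = sin²).
ω* = 2 / (1 + 0.0221221) = 2 / 1.0221221 ≈ 1.9567134.
ρ(B_{ω*}) = ω*−1 = 0.9567134
m ≥ 6·ln10 / (−ln 0.9567134) = 312.205; smallest integer m = 313.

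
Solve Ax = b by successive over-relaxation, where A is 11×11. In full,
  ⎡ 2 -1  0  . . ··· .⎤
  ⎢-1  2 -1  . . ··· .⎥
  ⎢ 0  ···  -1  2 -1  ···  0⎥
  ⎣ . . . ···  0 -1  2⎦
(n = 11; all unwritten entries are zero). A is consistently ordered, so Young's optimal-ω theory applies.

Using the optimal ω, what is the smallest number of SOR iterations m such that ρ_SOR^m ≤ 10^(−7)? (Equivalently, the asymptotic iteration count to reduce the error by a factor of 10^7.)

½·tridiag(1,0,1) at n=11: λ_k = cos(kπ/12); max |λ| at k=1 ⇒ ρ_J = cos(π/12) ≈ 0.9659258.
√(1−ρ_J²) simplifies to sin(π/12) = 0.2588190.
Then 2/(1+√(1−ρ_J²)) = 2/(1+0.2588190); ω* = 2/1.2588190 = 1.5887908.
ρ_SOR = ω* − 1 = 1.5887908 − 1 = 0.5887908.
Need (0.5887908)^m ≤ 10^(−7): m ≥ 7·ln10/|ln 0.5887908| = 16.1181/0.529684 = 30.430 ⇒ m = 31.

m = 31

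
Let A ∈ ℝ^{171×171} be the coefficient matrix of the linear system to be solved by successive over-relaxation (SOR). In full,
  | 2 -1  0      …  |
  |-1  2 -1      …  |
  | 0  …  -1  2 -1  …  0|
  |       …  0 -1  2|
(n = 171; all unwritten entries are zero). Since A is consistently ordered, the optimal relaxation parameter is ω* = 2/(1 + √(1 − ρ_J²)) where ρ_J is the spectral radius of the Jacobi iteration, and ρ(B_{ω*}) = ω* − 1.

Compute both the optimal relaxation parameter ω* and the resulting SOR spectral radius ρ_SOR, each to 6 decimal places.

ω* = 1.964127, ρ_SOR = 0.964127

n=171: λ(B_J) = 1 − λ(A)/2 = cos(kπ/172); k=1 gives ρ_J = 0.999833.
√(1−ρ_J²) = |sin(π/172)| = 0.0182641
Young: ω* = 2/(1+√(1−ρ_J²)) = 2/(1+0.0182641) = 2/1.0182641 = 1.964127.
ρ_SOR = ω* − 1 = 1.964127 − 1 = 0.964127.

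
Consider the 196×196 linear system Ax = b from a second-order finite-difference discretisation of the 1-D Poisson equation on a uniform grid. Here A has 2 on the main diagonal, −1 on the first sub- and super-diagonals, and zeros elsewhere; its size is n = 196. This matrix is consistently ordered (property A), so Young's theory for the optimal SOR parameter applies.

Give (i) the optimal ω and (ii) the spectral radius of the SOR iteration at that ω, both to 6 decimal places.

ω* = 1.968608, ρ_SOR = 0.968608

With n=196, ρ(Jacobi) = cos(π/197) = 0.999873.
1 − cos²(π/197) = sin²(π/197) ⇒ √(1−ρ_J²) = sin(π/197) = 0.0159465.
Then 2/(1+√(1−ρ_J²)) = 2/(1+0.0159465); ω* = 2/1.0159465 = 1.968608.
[ρ_SOR] ω* − 1 = 0.968608.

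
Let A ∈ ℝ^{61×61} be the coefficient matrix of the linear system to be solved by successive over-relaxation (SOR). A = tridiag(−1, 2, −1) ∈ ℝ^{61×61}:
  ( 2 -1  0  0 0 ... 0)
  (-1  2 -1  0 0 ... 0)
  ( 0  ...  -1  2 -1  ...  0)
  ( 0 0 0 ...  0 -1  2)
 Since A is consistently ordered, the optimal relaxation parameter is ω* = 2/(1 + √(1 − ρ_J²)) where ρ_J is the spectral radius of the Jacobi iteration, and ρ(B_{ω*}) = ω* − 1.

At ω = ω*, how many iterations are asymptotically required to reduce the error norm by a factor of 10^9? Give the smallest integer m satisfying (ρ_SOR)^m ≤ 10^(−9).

m = 205

spectrum of D⁻¹(L+U) = {cos(kπ/62) : 1≤k≤61}; ρ_J = cos(π/62) = 0.9987165.
√(1−ρ_J²) simplifies to sin(π/62) = 0.0506492.
ω* = 2/(1 + 0.0506492) = 2/1.0506492 = 1.9035849.
ρ_SOR = ω* − 1 = 1.9035849 − 1 = 0.9035849.
9·ln10 = 20.7233; −ln(0.9035849) = 0.101385; m = ⌈20.7233/0.101385⌉ = ⌈204.402⌉ = 205.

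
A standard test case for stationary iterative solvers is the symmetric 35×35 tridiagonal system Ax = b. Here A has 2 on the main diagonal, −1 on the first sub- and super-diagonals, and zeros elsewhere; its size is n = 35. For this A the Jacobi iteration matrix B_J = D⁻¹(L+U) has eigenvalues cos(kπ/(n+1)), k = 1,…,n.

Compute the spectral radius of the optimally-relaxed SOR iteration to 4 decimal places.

ρ_SOR = 0.8397

[ρ_J] n=35: ρ(B_J) = cos(π/(n+1)) = cos(π/36) = 0.9962.
√(1−ρ_J²) simplifies to sin(π/36) = 0.08716.
Young: ω* = 2/(1+√(1−ρ_J²)) = 2/(1+0.08716) = 2/1.08716 = 1.8397.
ρ_SOR = ω* − 1 = 1.8397 − 1 = 0.8397.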